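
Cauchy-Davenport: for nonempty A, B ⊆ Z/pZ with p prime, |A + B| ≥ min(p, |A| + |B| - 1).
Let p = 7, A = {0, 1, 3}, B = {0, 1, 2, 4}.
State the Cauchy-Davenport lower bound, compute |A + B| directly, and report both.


Cauchy-Davenport: |A + B| ≥ min(p, |A| + |B| - 1) for A, B nonempty in Z/pZ.
|A| = 3, |B| = 4, p = 7.
CD lower bound = min(7, 3 + 4 - 1) = min(7, 6) = 6.
Compute A + B mod 7 directly:
a = 0: 0+0=0, 0+1=1, 0+2=2, 0+4=4
a = 1: 1+0=1, 1+1=2, 1+2=3, 1+4=5
a = 3: 3+0=3, 3+1=4, 3+2=5, 3+4=0
A + B = {0, 1, 2, 3, 4, 5}, so |A + B| = 6.
Verify: 6 ≥ 6? Yes ✓.

CD lower bound = 6, actual |A + B| = 6.


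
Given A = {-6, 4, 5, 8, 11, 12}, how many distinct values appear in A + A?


A + A = {a + a' : a, a' ∈ A}; |A| = 6.
General bounds: 2|A| - 1 ≤ |A + A| ≤ |A|(|A|+1)/2, i.e. 11 ≤ |A + A| ≤ 21.
Lower bound 2|A|-1 is attained iff A is an arithmetic progression.
Enumerate sums a + a' for a ≤ a' (symmetric, so this suffices):
a = -6: -6+-6=-12, -6+4=-2, -6+5=-1, -6+8=2, -6+11=5, -6+12=6
a = 4: 4+4=8, 4+5=9, 4+8=12, 4+11=15, 4+12=16
a = 5: 5+5=10, 5+8=13, 5+11=16, 5+12=17
a = 8: 8+8=16, 8+11=19, 8+12=20
a = 11: 11+11=22, 11+12=23
a = 12: 12+12=24
Distinct sums: {-12, -2, -1, 2, 5, 6, 8, 9, 10, 12, 13, 15, 16, 17, 19, 20, 22, 23, 24}
|A + A| = 19

|A + A| = 19


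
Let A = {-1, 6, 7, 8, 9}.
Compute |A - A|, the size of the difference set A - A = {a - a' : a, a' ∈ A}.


A - A = {a - a' : a, a' ∈ A}; |A| = 5.
Bounds: 2|A|-1 ≤ |A - A| ≤ |A|² - |A| + 1, i.e. 9 ≤ |A - A| ≤ 21.
Note: 0 ∈ A - A always (from a - a). The set is symmetric: if d ∈ A - A then -d ∈ A - A.
Enumerate nonzero differences d = a - a' with a > a' (then include -d):
Positive differences: {1, 2, 3, 7, 8, 9, 10}
Full difference set: {0} ∪ (positive diffs) ∪ (negative diffs).
|A - A| = 1 + 2·7 = 15 (matches direct enumeration: 15).

|A - A| = 15


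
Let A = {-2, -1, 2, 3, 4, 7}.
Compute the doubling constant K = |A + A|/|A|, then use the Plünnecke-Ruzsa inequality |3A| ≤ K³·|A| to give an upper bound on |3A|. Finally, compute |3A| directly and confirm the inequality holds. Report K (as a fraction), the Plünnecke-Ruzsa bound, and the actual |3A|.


|A| = 6.
Step 1: Compute A + A by enumerating all 36 pairs.
A + A = {-4, -3, -2, 0, 1, 2, 3, 4, 5, 6, 7, 8, 9, 10, 11, 14}, so |A + A| = 16.
Step 2: Doubling constant K = |A + A|/|A| = 16/6 = 16/6 ≈ 2.6667.
Step 3: Plünnecke-Ruzsa gives |3A| ≤ K³·|A| = (2.6667)³ · 6 ≈ 113.7778.
Step 4: Compute 3A = A + A + A directly by enumerating all triples (a,b,c) ∈ A³; |3A| = 26.
Step 5: Check 26 ≤ 113.7778? Yes ✓.

K = 16/6, Plünnecke-Ruzsa bound K³|A| ≈ 113.7778, |3A| = 26, inequality holds.


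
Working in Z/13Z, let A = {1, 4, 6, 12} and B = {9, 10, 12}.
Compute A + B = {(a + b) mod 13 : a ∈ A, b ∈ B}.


Work in Z/13Z: reduce every sum a + b modulo 13.
Enumerate all 12 pairs:
a = 1: 1+9=10, 1+10=11, 1+12=0
a = 4: 4+9=0, 4+10=1, 4+12=3
a = 6: 6+9=2, 6+10=3, 6+12=5
a = 12: 12+9=8, 12+10=9, 12+12=11
Distinct residues collected: {0, 1, 2, 3, 5, 8, 9, 10, 11}
|A + B| = 9 (out of 13 total residues).

A + B = {0, 1, 2, 3, 5, 8, 9, 10, 11}


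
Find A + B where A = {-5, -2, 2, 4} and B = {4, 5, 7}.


A + B = {a + b : a ∈ A, b ∈ B}.
Enumerate all |A|·|B| = 4·3 = 12 pairs (a, b) and collect distinct sums.
a = -5: -5+4=-1, -5+5=0, -5+7=2
a = -2: -2+4=2, -2+5=3, -2+7=5
a = 2: 2+4=6, 2+5=7, 2+7=9
a = 4: 4+4=8, 4+5=9, 4+7=11
Collecting distinct sums: A + B = {-1, 0, 2, 3, 5, 6, 7, 8, 9, 11}
|A + B| = 10

A + B = {-1, 0, 2, 3, 5, 6, 7, 8, 9, 11}


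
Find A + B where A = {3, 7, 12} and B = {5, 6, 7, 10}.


A + B = {a + b : a ∈ A, b ∈ B}.
Enumerate all |A|·|B| = 3·4 = 12 pairs (a, b) and collect distinct sums.
a = 3: 3+5=8, 3+6=9, 3+7=10, 3+10=13
a = 7: 7+5=12, 7+6=13, 7+7=14, 7+10=17
a = 12: 12+5=17, 12+6=18, 12+7=19, 12+10=22
Collecting distinct sums: A + B = {8, 9, 10, 12, 13, 14, 17, 18, 19, 22}
|A + B| = 10

A + B = {8, 9, 10, 12, 13, 14, 17, 18, 19, 22}


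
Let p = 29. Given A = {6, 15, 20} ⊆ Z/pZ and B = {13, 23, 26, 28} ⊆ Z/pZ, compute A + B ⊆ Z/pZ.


Work in Z/29Z: reduce every sum a + b modulo 29.
Enumerate all 12 pairs:
a = 6: 6+13=19, 6+23=0, 6+26=3, 6+28=5
a = 15: 15+13=28, 15+23=9, 15+26=12, 15+28=14
a = 20: 20+13=4, 20+23=14, 20+26=17, 20+28=19
Distinct residues collected: {0, 3, 4, 5, 9, 12, 14, 17, 19, 28}
|A + B| = 10 (out of 29 total residues).

A + B = {0, 3, 4, 5, 9, 12, 14, 17, 19, 28}


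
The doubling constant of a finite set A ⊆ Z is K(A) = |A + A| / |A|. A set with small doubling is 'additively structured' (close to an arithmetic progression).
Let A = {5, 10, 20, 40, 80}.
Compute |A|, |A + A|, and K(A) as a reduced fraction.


|A| = 5.
Compute A + A by enumerating all 25 pairs.
A + A = {10, 15, 20, 25, 30, 40, 45, 50, 60, 80, 85, 90, 100, 120, 160}, so |A + A| = 15.
K = |A + A| / |A| = 15/5 = 3/1 ≈ 3.0000.
Reference: AP of size 5 gives K = 9/5 ≈ 1.8000; a fully generic set of size 5 gives K ≈ 3.0000.

|A| = 5, |A + A| = 15, K = 15/5 = 3/1.


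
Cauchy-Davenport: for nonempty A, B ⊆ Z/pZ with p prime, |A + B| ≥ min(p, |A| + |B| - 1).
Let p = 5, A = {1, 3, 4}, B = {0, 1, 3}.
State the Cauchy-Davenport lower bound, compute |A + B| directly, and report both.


Cauchy-Davenport: |A + B| ≥ min(p, |A| + |B| - 1) for A, B nonempty in Z/pZ.
|A| = 3, |B| = 3, p = 5.
CD lower bound = min(5, 3 + 3 - 1) = min(5, 5) = 5.
Compute A + B mod 5 directly:
a = 1: 1+0=1, 1+1=2, 1+3=4
a = 3: 3+0=3, 3+1=4, 3+3=1
a = 4: 4+0=4, 4+1=0, 4+3=2
A + B = {0, 1, 2, 3, 4}, so |A + B| = 5.
Verify: 5 ≥ 5? Yes ✓.

CD lower bound = 5, actual |A + B| = 5.


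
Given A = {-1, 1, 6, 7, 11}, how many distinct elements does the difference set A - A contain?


A - A = {a - a' : a, a' ∈ A}; |A| = 5.
Bounds: 2|A|-1 ≤ |A - A| ≤ |A|² - |A| + 1, i.e. 9 ≤ |A - A| ≤ 21.
Note: 0 ∈ A - A always (from a - a). The set is symmetric: if d ∈ A - A then -d ∈ A - A.
Enumerate nonzero differences d = a - a' with a > a' (then include -d):
Positive differences: {1, 2, 4, 5, 6, 7, 8, 10, 12}
Full difference set: {0} ∪ (positive diffs) ∪ (negative diffs).
|A - A| = 1 + 2·9 = 19 (matches direct enumeration: 19).

|A - A| = 19


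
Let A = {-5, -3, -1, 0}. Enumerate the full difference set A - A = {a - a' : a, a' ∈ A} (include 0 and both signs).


A - A = {a - a' : a, a' ∈ A}.
Compute a - a' for each ordered pair (a, a'):
a = -5: -5--5=0, -5--3=-2, -5--1=-4, -5-0=-5
a = -3: -3--5=2, -3--3=0, -3--1=-2, -3-0=-3
a = -1: -1--5=4, -1--3=2, -1--1=0, -1-0=-1
a = 0: 0--5=5, 0--3=3, 0--1=1, 0-0=0
Collecting distinct values (and noting 0 appears from a-a):
A - A = {-5, -4, -3, -2, -1, 0, 1, 2, 3, 4, 5}
|A - A| = 11

A - A = {-5, -4, -3, -2, -1, 0, 1, 2, 3, 4, 5}


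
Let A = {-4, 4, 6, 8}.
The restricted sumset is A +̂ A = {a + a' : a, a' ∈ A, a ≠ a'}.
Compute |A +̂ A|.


Restricted sumset: A +̂ A = {a + a' : a ∈ A, a' ∈ A, a ≠ a'}.
Equivalently, take A + A and drop any sum 2a that is achievable ONLY as a + a for a ∈ A (i.e. sums representable only with equal summands).
Enumerate pairs (a, a') with a < a' (symmetric, so each unordered pair gives one sum; this covers all a ≠ a'):
  -4 + 4 = 0
  -4 + 6 = 2
  -4 + 8 = 4
  4 + 6 = 10
  4 + 8 = 12
  6 + 8 = 14
Collected distinct sums: {0, 2, 4, 10, 12, 14}
|A +̂ A| = 6
(Reference bound: |A +̂ A| ≥ 2|A| - 3 for |A| ≥ 2, with |A| = 4 giving ≥ 5.)

|A +̂ A| = 6


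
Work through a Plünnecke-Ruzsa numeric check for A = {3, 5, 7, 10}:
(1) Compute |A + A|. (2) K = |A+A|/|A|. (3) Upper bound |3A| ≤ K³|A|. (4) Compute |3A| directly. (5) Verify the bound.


|A| = 4.
Step 1: Compute A + A by enumerating all 16 pairs.
A + A = {6, 8, 10, 12, 13, 14, 15, 17, 20}, so |A + A| = 9.
Step 2: Doubling constant K = |A + A|/|A| = 9/4 = 9/4 ≈ 2.2500.
Step 3: Plünnecke-Ruzsa gives |3A| ≤ K³·|A| = (2.2500)³ · 4 ≈ 45.5625.
Step 4: Compute 3A = A + A + A directly by enumerating all triples (a,b,c) ∈ A³; |3A| = 16.
Step 5: Check 16 ≤ 45.5625? Yes ✓.

K = 9/4, Plünnecke-Ruzsa bound K³|A| ≈ 45.5625, |3A| = 16, inequality holds.


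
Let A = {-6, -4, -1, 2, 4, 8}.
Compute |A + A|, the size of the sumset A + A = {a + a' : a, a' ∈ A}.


A + A = {a + a' : a, a' ∈ A}; |A| = 6.
General bounds: 2|A| - 1 ≤ |A + A| ≤ |A|(|A|+1)/2, i.e. 11 ≤ |A + A| ≤ 21.
Lower bound 2|A|-1 is attained iff A is an arithmetic progression.
Enumerate sums a + a' for a ≤ a' (symmetric, so this suffices):
a = -6: -6+-6=-12, -6+-4=-10, -6+-1=-7, -6+2=-4, -6+4=-2, -6+8=2
a = -4: -4+-4=-8, -4+-1=-5, -4+2=-2, -4+4=0, -4+8=4
a = -1: -1+-1=-2, -1+2=1, -1+4=3, -1+8=7
a = 2: 2+2=4, 2+4=6, 2+8=10
a = 4: 4+4=8, 4+8=12
a = 8: 8+8=16
Distinct sums: {-12, -10, -8, -7, -5, -4, -2, 0, 1, 2, 3, 4, 6, 7, 8, 10, 12, 16}
|A + A| = 18

|A + A| = 18


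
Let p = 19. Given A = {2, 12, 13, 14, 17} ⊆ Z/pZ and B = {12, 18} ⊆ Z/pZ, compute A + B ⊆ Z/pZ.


Work in Z/19Z: reduce every sum a + b modulo 19.
Enumerate all 10 pairs:
a = 2: 2+12=14, 2+18=1
a = 12: 12+12=5, 12+18=11
a = 13: 13+12=6, 13+18=12
a = 14: 14+12=7, 14+18=13
a = 17: 17+12=10, 17+18=16
Distinct residues collected: {1, 5, 6, 7, 10, 11, 12, 13, 14, 16}
|A + B| = 10 (out of 19 total residues).

A + B = {1, 5, 6, 7, 10, 11, 12, 13, 14, 16}


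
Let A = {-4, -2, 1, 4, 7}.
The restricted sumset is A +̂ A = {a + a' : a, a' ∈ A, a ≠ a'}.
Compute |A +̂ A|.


Restricted sumset: A +̂ A = {a + a' : a ∈ A, a' ∈ A, a ≠ a'}.
Equivalently, take A + A and drop any sum 2a that is achievable ONLY as a + a for a ∈ A (i.e. sums representable only with equal summands).
Enumerate pairs (a, a') with a < a' (symmetric, so each unordered pair gives one sum; this covers all a ≠ a'):
  -4 + -2 = -6
  -4 + 1 = -3
  -4 + 4 = 0
  -4 + 7 = 3
  -2 + 1 = -1
  -2 + 4 = 2
  -2 + 7 = 5
  1 + 4 = 5
  1 + 7 = 8
  4 + 7 = 11
Collected distinct sums: {-6, -3, -1, 0, 2, 3, 5, 8, 11}
|A +̂ A| = 9
(Reference bound: |A +̂ A| ≥ 2|A| - 3 for |A| ≥ 2, with |A| = 5 giving ≥ 7.)

|A +̂ A| = 9


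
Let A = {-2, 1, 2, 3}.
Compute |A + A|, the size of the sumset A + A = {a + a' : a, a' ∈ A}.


A + A = {a + a' : a, a' ∈ A}; |A| = 4.
General bounds: 2|A| - 1 ≤ |A + A| ≤ |A|(|A|+1)/2, i.e. 7 ≤ |A + A| ≤ 10.
Lower bound 2|A|-1 is attained iff A is an arithmetic progression.
Enumerate sums a + a' for a ≤ a' (symmetric, so this suffices):
a = -2: -2+-2=-4, -2+1=-1, -2+2=0, -2+3=1
a = 1: 1+1=2, 1+2=3, 1+3=4
a = 2: 2+2=4, 2+3=5
a = 3: 3+3=6
Distinct sums: {-4, -1, 0, 1, 2, 3, 4, 5, 6}
|A + A| = 9

|A + A| = 9


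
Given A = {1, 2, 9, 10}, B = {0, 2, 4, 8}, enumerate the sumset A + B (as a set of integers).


A + B = {a + b : a ∈ A, b ∈ B}.
Enumerate all |A|·|B| = 4·4 = 16 pairs (a, b) and collect distinct sums.
a = 1: 1+0=1, 1+2=3, 1+4=5, 1+8=9
a = 2: 2+0=2, 2+2=4, 2+4=6, 2+8=10
a = 9: 9+0=9, 9+2=11, 9+4=13, 9+8=17
a = 10: 10+0=10, 10+2=12, 10+4=14, 10+8=18
Collecting distinct sums: A + B = {1, 2, 3, 4, 5, 6, 9, 10, 11, 12, 13, 14, 17, 18}
|A + B| = 14

A + B = {1, 2, 3, 4, 5, 6, 9, 10, 11, 12, 13, 14, 17, 18}


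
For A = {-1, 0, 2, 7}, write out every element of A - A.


A - A = {a - a' : a, a' ∈ A}.
Compute a - a' for each ordered pair (a, a'):
a = -1: -1--1=0, -1-0=-1, -1-2=-3, -1-7=-8
a = 0: 0--1=1, 0-0=0, 0-2=-2, 0-7=-7
a = 2: 2--1=3, 2-0=2, 2-2=0, 2-7=-5
a = 7: 7--1=8, 7-0=7, 7-2=5, 7-7=0
Collecting distinct values (and noting 0 appears from a-a):
A - A = {-8, -7, -5, -3, -2, -1, 0, 1, 2, 3, 5, 7, 8}
|A - A| = 13

A - A = {-8, -7, -5, -3, -2, -1, 0, 1, 2, 3, 5, 7, 8}


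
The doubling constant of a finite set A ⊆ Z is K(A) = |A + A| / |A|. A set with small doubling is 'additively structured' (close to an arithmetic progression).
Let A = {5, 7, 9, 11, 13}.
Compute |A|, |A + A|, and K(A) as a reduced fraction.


|A| = 5.
Compute A + A by enumerating all 25 pairs.
A + A = {10, 12, 14, 16, 18, 20, 22, 24, 26}, so |A + A| = 9.
K = |A + A| / |A| = 9/5 (already in lowest terms) ≈ 1.8000.
Reference: AP of size 5 gives K = 9/5 ≈ 1.8000; a fully generic set of size 5 gives K ≈ 3.0000.

|A| = 5, |A + A| = 9, K = 9/5.


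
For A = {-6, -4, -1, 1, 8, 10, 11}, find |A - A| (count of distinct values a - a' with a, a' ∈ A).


A - A = {a - a' : a, a' ∈ A}; |A| = 7.
Bounds: 2|A|-1 ≤ |A - A| ≤ |A|² - |A| + 1, i.e. 13 ≤ |A - A| ≤ 43.
Note: 0 ∈ A - A always (from a - a). The set is symmetric: if d ∈ A - A then -d ∈ A - A.
Enumerate nonzero differences d = a - a' with a > a' (then include -d):
Positive differences: {1, 2, 3, 5, 7, 9, 10, 11, 12, 14, 15, 16, 17}
Full difference set: {0} ∪ (positive diffs) ∪ (negative diffs).
|A - A| = 1 + 2·13 = 27 (matches direct enumeration: 27).

|A - A| = 27


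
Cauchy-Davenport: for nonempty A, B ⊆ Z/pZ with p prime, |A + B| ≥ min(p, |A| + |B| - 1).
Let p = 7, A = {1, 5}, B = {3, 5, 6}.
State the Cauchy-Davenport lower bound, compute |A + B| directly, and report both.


Cauchy-Davenport: |A + B| ≥ min(p, |A| + |B| - 1) for A, B nonempty in Z/pZ.
|A| = 2, |B| = 3, p = 7.
CD lower bound = min(7, 2 + 3 - 1) = min(7, 4) = 4.
Compute A + B mod 7 directly:
a = 1: 1+3=4, 1+5=6, 1+6=0
a = 5: 5+3=1, 5+5=3, 5+6=4
A + B = {0, 1, 3, 4, 6}, so |A + B| = 5.
Verify: 5 ≥ 4? Yes ✓.

CD lower bound = 4, actual |A + B| = 5.


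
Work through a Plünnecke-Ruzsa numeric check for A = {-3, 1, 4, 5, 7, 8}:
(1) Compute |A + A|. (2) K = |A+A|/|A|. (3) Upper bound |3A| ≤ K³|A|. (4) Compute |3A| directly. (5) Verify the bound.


|A| = 6.
Step 1: Compute A + A by enumerating all 36 pairs.
A + A = {-6, -2, 1, 2, 4, 5, 6, 8, 9, 10, 11, 12, 13, 14, 15, 16}, so |A + A| = 16.
Step 2: Doubling constant K = |A + A|/|A| = 16/6 = 16/6 ≈ 2.6667.
Step 3: Plünnecke-Ruzsa gives |3A| ≤ K³·|A| = (2.6667)³ · 6 ≈ 113.7778.
Step 4: Compute 3A = A + A + A directly by enumerating all triples (a,b,c) ∈ A³; |3A| = 27.
Step 5: Check 27 ≤ 113.7778? Yes ✓.

K = 16/6, Plünnecke-Ruzsa bound K³|A| ≈ 113.7778, |3A| = 27, inequality holds.


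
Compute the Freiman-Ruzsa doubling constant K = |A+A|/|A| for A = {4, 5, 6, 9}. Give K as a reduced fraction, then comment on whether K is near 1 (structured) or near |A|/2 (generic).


|A| = 4.
Compute A + A by enumerating all 16 pairs.
A + A = {8, 9, 10, 11, 12, 13, 14, 15, 18}, so |A + A| = 9.
K = |A + A| / |A| = 9/4 (already in lowest terms) ≈ 2.2500.
Reference: AP of size 4 gives K = 7/4 ≈ 1.7500; a fully generic set of size 4 gives K ≈ 2.5000.

|A| = 4, |A + A| = 9, K = 9/4.


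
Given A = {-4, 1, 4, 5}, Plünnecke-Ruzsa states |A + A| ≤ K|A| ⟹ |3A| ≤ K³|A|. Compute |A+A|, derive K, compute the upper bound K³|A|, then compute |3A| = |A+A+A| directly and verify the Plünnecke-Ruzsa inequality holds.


|A| = 4.
Step 1: Compute A + A by enumerating all 16 pairs.
A + A = {-8, -3, 0, 1, 2, 5, 6, 8, 9, 10}, so |A + A| = 10.
Step 2: Doubling constant K = |A + A|/|A| = 10/4 = 10/4 ≈ 2.5000.
Step 3: Plünnecke-Ruzsa gives |3A| ≤ K³·|A| = (2.5000)³ · 4 ≈ 62.5000.
Step 4: Compute 3A = A + A + A directly by enumerating all triples (a,b,c) ∈ A³; |3A| = 19.
Step 5: Check 19 ≤ 62.5000? Yes ✓.

K = 10/4, Plünnecke-Ruzsa bound K³|A| ≈ 62.5000, |3A| = 19, inequality holds.


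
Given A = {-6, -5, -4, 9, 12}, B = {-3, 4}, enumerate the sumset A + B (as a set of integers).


A + B = {a + b : a ∈ A, b ∈ B}.
Enumerate all |A|·|B| = 5·2 = 10 pairs (a, b) and collect distinct sums.
a = -6: -6+-3=-9, -6+4=-2
a = -5: -5+-3=-8, -5+4=-1
a = -4: -4+-3=-7, -4+4=0
a = 9: 9+-3=6, 9+4=13
a = 12: 12+-3=9, 12+4=16
Collecting distinct sums: A + B = {-9, -8, -7, -2, -1, 0, 6, 9, 13, 16}
|A + B| = 10

A + B = {-9, -8, -7, -2, -1, 0, 6, 9, 13, 16}


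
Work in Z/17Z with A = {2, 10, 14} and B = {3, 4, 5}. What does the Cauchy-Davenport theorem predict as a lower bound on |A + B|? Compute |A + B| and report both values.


Cauchy-Davenport: |A + B| ≥ min(p, |A| + |B| - 1) for A, B nonempty in Z/pZ.
|A| = 3, |B| = 3, p = 17.
CD lower bound = min(17, 3 + 3 - 1) = min(17, 5) = 5.
Compute A + B mod 17 directly:
a = 2: 2+3=5, 2+4=6, 2+5=7
a = 10: 10+3=13, 10+4=14, 10+5=15
a = 14: 14+3=0, 14+4=1, 14+5=2
A + B = {0, 1, 2, 5, 6, 7, 13, 14, 15}, so |A + B| = 9.
Verify: 9 ≥ 5? Yes ✓.

CD lower bound = 5, actual |A + B| = 9.


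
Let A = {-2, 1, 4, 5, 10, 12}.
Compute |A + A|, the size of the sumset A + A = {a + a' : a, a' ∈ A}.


A + A = {a + a' : a, a' ∈ A}; |A| = 6.
General bounds: 2|A| - 1 ≤ |A + A| ≤ |A|(|A|+1)/2, i.e. 11 ≤ |A + A| ≤ 21.
Lower bound 2|A|-1 is attained iff A is an arithmetic progression.
Enumerate sums a + a' for a ≤ a' (symmetric, so this suffices):
a = -2: -2+-2=-4, -2+1=-1, -2+4=2, -2+5=3, -2+10=8, -2+12=10
a = 1: 1+1=2, 1+4=5, 1+5=6, 1+10=11, 1+12=13
a = 4: 4+4=8, 4+5=9, 4+10=14, 4+12=16
a = 5: 5+5=10, 5+10=15, 5+12=17
a = 10: 10+10=20, 10+12=22
a = 12: 12+12=24
Distinct sums: {-4, -1, 2, 3, 5, 6, 8, 9, 10, 11, 13, 14, 15, 16, 17, 20, 22, 24}
|A + A| = 18

|A + A| = 18


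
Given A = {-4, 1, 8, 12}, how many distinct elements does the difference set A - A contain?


A - A = {a - a' : a, a' ∈ A}; |A| = 4.
Bounds: 2|A|-1 ≤ |A - A| ≤ |A|² - |A| + 1, i.e. 7 ≤ |A - A| ≤ 13.
Note: 0 ∈ A - A always (from a - a). The set is symmetric: if d ∈ A - A then -d ∈ A - A.
Enumerate nonzero differences d = a - a' with a > a' (then include -d):
Positive differences: {4, 5, 7, 11, 12, 16}
Full difference set: {0} ∪ (positive diffs) ∪ (negative diffs).
|A - A| = 1 + 2·6 = 13 (matches direct enumeration: 13).

|A - A| = 13


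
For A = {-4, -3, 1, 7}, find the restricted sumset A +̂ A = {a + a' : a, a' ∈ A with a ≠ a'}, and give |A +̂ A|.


Restricted sumset: A +̂ A = {a + a' : a ∈ A, a' ∈ A, a ≠ a'}.
Equivalently, take A + A and drop any sum 2a that is achievable ONLY as a + a for a ∈ A (i.e. sums representable only with equal summands).
Enumerate pairs (a, a') with a < a' (symmetric, so each unordered pair gives one sum; this covers all a ≠ a'):
  -4 + -3 = -7
  -4 + 1 = -3
  -4 + 7 = 3
  -3 + 1 = -2
  -3 + 7 = 4
  1 + 7 = 8
Collected distinct sums: {-7, -3, -2, 3, 4, 8}
|A +̂ A| = 6
(Reference bound: |A +̂ A| ≥ 2|A| - 3 for |A| ≥ 2, with |A| = 4 giving ≥ 5.)

|A +̂ A| = 6


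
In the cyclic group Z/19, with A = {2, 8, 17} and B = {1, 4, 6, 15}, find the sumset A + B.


Work in Z/19Z: reduce every sum a + b modulo 19.
Enumerate all 12 pairs:
a = 2: 2+1=3, 2+4=6, 2+6=8, 2+15=17
a = 8: 8+1=9, 8+4=12, 8+6=14, 8+15=4
a = 17: 17+1=18, 17+4=2, 17+6=4, 17+15=13
Distinct residues collected: {2, 3, 4, 6, 8, 9, 12, 13, 14, 17, 18}
|A + B| = 11 (out of 19 total residues).

A + B = {2, 3, 4, 6, 8, 9, 12, 13, 14, 17, 18}


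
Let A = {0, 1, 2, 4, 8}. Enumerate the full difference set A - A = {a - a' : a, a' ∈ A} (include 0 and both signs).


A - A = {a - a' : a, a' ∈ A}.
Compute a - a' for each ordered pair (a, a'):
a = 0: 0-0=0, 0-1=-1, 0-2=-2, 0-4=-4, 0-8=-8
a = 1: 1-0=1, 1-1=0, 1-2=-1, 1-4=-3, 1-8=-7
a = 2: 2-0=2, 2-1=1, 2-2=0, 2-4=-2, 2-8=-6
a = 4: 4-0=4, 4-1=3, 4-2=2, 4-4=0, 4-8=-4
a = 8: 8-0=8, 8-1=7, 8-2=6, 8-4=4, 8-8=0
Collecting distinct values (and noting 0 appears from a-a):
A - A = {-8, -7, -6, -4, -3, -2, -1, 0, 1, 2, 3, 4, 6, 7, 8}
|A - A| = 15

A - A = {-8, -7, -6, -4, -3, -2, -1, 0, 1, 2, 3, 4, 6, 7, 8}


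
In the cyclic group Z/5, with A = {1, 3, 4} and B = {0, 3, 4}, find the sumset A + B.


Work in Z/5Z: reduce every sum a + b modulo 5.
Enumerate all 9 pairs:
a = 1: 1+0=1, 1+3=4, 1+4=0
a = 3: 3+0=3, 3+3=1, 3+4=2
a = 4: 4+0=4, 4+3=2, 4+4=3
Distinct residues collected: {0, 1, 2, 3, 4}
|A + B| = 5 (out of 5 total residues).

A + B = {0, 1, 2, 3, 4}


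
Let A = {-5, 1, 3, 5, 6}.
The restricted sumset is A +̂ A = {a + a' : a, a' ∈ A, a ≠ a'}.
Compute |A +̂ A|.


Restricted sumset: A +̂ A = {a + a' : a ∈ A, a' ∈ A, a ≠ a'}.
Equivalently, take A + A and drop any sum 2a that is achievable ONLY as a + a for a ∈ A (i.e. sums representable only with equal summands).
Enumerate pairs (a, a') with a < a' (symmetric, so each unordered pair gives one sum; this covers all a ≠ a'):
  -5 + 1 = -4
  -5 + 3 = -2
  -5 + 5 = 0
  -5 + 6 = 1
  1 + 3 = 4
  1 + 5 = 6
  1 + 6 = 7
  3 + 5 = 8
  3 + 6 = 9
  5 + 6 = 11
Collected distinct sums: {-4, -2, 0, 1, 4, 6, 7, 8, 9, 11}
|A +̂ A| = 10
(Reference bound: |A +̂ A| ≥ 2|A| - 3 for |A| ≥ 2, with |A| = 5 giving ≥ 7.)

|A +̂ A| = 10


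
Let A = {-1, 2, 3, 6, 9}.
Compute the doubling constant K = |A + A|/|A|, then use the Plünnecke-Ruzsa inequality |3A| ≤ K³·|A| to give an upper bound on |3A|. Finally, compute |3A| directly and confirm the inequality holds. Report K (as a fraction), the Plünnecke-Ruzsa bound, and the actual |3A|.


|A| = 5.
Step 1: Compute A + A by enumerating all 25 pairs.
A + A = {-2, 1, 2, 4, 5, 6, 8, 9, 11, 12, 15, 18}, so |A + A| = 12.
Step 2: Doubling constant K = |A + A|/|A| = 12/5 = 12/5 ≈ 2.4000.
Step 3: Plünnecke-Ruzsa gives |3A| ≤ K³·|A| = (2.4000)³ · 5 ≈ 69.1200.
Step 4: Compute 3A = A + A + A directly by enumerating all triples (a,b,c) ∈ A³; |3A| = 22.
Step 5: Check 22 ≤ 69.1200? Yes ✓.

K = 12/5, Plünnecke-Ruzsa bound K³|A| ≈ 69.1200, |3A| = 22, inequality holds.


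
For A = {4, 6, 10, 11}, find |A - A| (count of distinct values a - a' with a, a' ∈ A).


A - A = {a - a' : a, a' ∈ A}; |A| = 4.
Bounds: 2|A|-1 ≤ |A - A| ≤ |A|² - |A| + 1, i.e. 7 ≤ |A - A| ≤ 13.
Note: 0 ∈ A - A always (from a - a). The set is symmetric: if d ∈ A - A then -d ∈ A - A.
Enumerate nonzero differences d = a - a' with a > a' (then include -d):
Positive differences: {1, 2, 4, 5, 6, 7}
Full difference set: {0} ∪ (positive diffs) ∪ (negative diffs).
|A - A| = 1 + 2·6 = 13 (matches direct enumeration: 13).

|A - A| = 13


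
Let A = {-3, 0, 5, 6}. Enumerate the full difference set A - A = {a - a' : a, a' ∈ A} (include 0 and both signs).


A - A = {a - a' : a, a' ∈ A}.
Compute a - a' for each ordered pair (a, a'):
a = -3: -3--3=0, -3-0=-3, -3-5=-8, -3-6=-9
a = 0: 0--3=3, 0-0=0, 0-5=-5, 0-6=-6
a = 5: 5--3=8, 5-0=5, 5-5=0, 5-6=-1
a = 6: 6--3=9, 6-0=6, 6-5=1, 6-6=0
Collecting distinct values (and noting 0 appears from a-a):
A - A = {-9, -8, -6, -5, -3, -1, 0, 1, 3, 5, 6, 8, 9}
|A - A| = 13

A - A = {-9, -8, -6, -5, -3, -1, 0, 1, 3, 5, 6, 8, 9}


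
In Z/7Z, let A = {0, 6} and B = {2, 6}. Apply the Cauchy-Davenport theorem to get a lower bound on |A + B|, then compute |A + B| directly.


Cauchy-Davenport: |A + B| ≥ min(p, |A| + |B| - 1) for A, B nonempty in Z/pZ.
|A| = 2, |B| = 2, p = 7.
CD lower bound = min(7, 2 + 2 - 1) = min(7, 3) = 3.
Compute A + B mod 7 directly:
a = 0: 0+2=2, 0+6=6
a = 6: 6+2=1, 6+6=5
A + B = {1, 2, 5, 6}, so |A + B| = 4.
Verify: 4 ≥ 3? Yes ✓.

CD lower bound = 3, actual |A + B| = 4.


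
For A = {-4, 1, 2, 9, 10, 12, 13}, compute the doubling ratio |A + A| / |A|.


|A| = 7.
Compute A + A by enumerating all 49 pairs.
A + A = {-8, -3, -2, 2, 3, 4, 5, 6, 8, 9, 10, 11, 12, 13, 14, 15, 18, 19, 20, 21, 22, 23, 24, 25, 26}, so |A + A| = 25.
K = |A + A| / |A| = 25/7 (already in lowest terms) ≈ 3.5714.
Reference: AP of size 7 gives K = 13/7 ≈ 1.8571; a fully generic set of size 7 gives K ≈ 4.0000.

|A| = 7, |A + A| = 25, K = 25/7.


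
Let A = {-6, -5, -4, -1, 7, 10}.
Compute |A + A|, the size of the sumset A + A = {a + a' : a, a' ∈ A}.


A + A = {a + a' : a, a' ∈ A}; |A| = 6.
General bounds: 2|A| - 1 ≤ |A + A| ≤ |A|(|A|+1)/2, i.e. 11 ≤ |A + A| ≤ 21.
Lower bound 2|A|-1 is attained iff A is an arithmetic progression.
Enumerate sums a + a' for a ≤ a' (symmetric, so this suffices):
a = -6: -6+-6=-12, -6+-5=-11, -6+-4=-10, -6+-1=-7, -6+7=1, -6+10=4
a = -5: -5+-5=-10, -5+-4=-9, -5+-1=-6, -5+7=2, -5+10=5
a = -4: -4+-4=-8, -4+-1=-5, -4+7=3, -4+10=6
a = -1: -1+-1=-2, -1+7=6, -1+10=9
a = 7: 7+7=14, 7+10=17
a = 10: 10+10=20
Distinct sums: {-12, -11, -10, -9, -8, -7, -6, -5, -2, 1, 2, 3, 4, 5, 6, 9, 14, 17, 20}
|A + A| = 19

|A + A| = 19


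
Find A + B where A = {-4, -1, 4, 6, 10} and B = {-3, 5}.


A + B = {a + b : a ∈ A, b ∈ B}.
Enumerate all |A|·|B| = 5·2 = 10 pairs (a, b) and collect distinct sums.
a = -4: -4+-3=-7, -4+5=1
a = -1: -1+-3=-4, -1+5=4
a = 4: 4+-3=1, 4+5=9
a = 6: 6+-3=3, 6+5=11
a = 10: 10+-3=7, 10+5=15
Collecting distinct sums: A + B = {-7, -4, 1, 3, 4, 7, 9, 11, 15}
|A + B| = 9

A + B = {-7, -4, 1, 3, 4, 7, 9, 11, 15}


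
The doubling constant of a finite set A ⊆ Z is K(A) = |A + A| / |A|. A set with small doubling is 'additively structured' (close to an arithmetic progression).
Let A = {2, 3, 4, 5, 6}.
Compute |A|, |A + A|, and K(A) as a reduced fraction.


|A| = 5.
Compute A + A by enumerating all 25 pairs.
A + A = {4, 5, 6, 7, 8, 9, 10, 11, 12}, so |A + A| = 9.
K = |A + A| / |A| = 9/5 (already in lowest terms) ≈ 1.8000.
Reference: AP of size 5 gives K = 9/5 ≈ 1.8000; a fully generic set of size 5 gives K ≈ 3.0000.

|A| = 5, |A + A| = 9, K = 9/5.


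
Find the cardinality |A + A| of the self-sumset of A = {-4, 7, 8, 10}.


A + A = {a + a' : a, a' ∈ A}; |A| = 4.
General bounds: 2|A| - 1 ≤ |A + A| ≤ |A|(|A|+1)/2, i.e. 7 ≤ |A + A| ≤ 10.
Lower bound 2|A|-1 is attained iff A is an arithmetic progression.
Enumerate sums a + a' for a ≤ a' (symmetric, so this suffices):
a = -4: -4+-4=-8, -4+7=3, -4+8=4, -4+10=6
a = 7: 7+7=14, 7+8=15, 7+10=17
a = 8: 8+8=16, 8+10=18
a = 10: 10+10=20
Distinct sums: {-8, 3, 4, 6, 14, 15, 16, 17, 18, 20}
|A + A| = 10

|A + A| = 10


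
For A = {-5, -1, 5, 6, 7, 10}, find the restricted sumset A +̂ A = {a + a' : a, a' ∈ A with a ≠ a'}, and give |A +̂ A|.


Restricted sumset: A +̂ A = {a + a' : a ∈ A, a' ∈ A, a ≠ a'}.
Equivalently, take A + A and drop any sum 2a that is achievable ONLY as a + a for a ∈ A (i.e. sums representable only with equal summands).
Enumerate pairs (a, a') with a < a' (symmetric, so each unordered pair gives one sum; this covers all a ≠ a'):
  -5 + -1 = -6
  -5 + 5 = 0
  -5 + 6 = 1
  -5 + 7 = 2
  -5 + 10 = 5
  -1 + 5 = 4
  -1 + 6 = 5
  -1 + 7 = 6
  -1 + 10 = 9
  5 + 6 = 11
  5 + 7 = 12
  5 + 10 = 15
  6 + 7 = 13
  6 + 10 = 16
  7 + 10 = 17
Collected distinct sums: {-6, 0, 1, 2, 4, 5, 6, 9, 11, 12, 13, 15, 16, 17}
|A +̂ A| = 14
(Reference bound: |A +̂ A| ≥ 2|A| - 3 for |A| ≥ 2, with |A| = 6 giving ≥ 9.)

|A +̂ A| = 14


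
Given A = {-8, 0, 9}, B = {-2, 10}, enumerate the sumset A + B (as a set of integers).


A + B = {a + b : a ∈ A, b ∈ B}.
Enumerate all |A|·|B| = 3·2 = 6 pairs (a, b) and collect distinct sums.
a = -8: -8+-2=-10, -8+10=2
a = 0: 0+-2=-2, 0+10=10
a = 9: 9+-2=7, 9+10=19
Collecting distinct sums: A + B = {-10, -2, 2, 7, 10, 19}
|A + B| = 6

A + B = {-10, -2, 2, 7, 10, 19}


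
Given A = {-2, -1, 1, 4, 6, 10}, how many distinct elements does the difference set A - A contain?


A - A = {a - a' : a, a' ∈ A}; |A| = 6.
Bounds: 2|A|-1 ≤ |A - A| ≤ |A|² - |A| + 1, i.e. 11 ≤ |A - A| ≤ 31.
Note: 0 ∈ A - A always (from a - a). The set is symmetric: if d ∈ A - A then -d ∈ A - A.
Enumerate nonzero differences d = a - a' with a > a' (then include -d):
Positive differences: {1, 2, 3, 4, 5, 6, 7, 8, 9, 11, 12}
Full difference set: {0} ∪ (positive diffs) ∪ (negative diffs).
|A - A| = 1 + 2·11 = 23 (matches direct enumeration: 23).

|A - A| = 23


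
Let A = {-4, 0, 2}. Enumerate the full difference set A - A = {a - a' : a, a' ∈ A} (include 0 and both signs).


A - A = {a - a' : a, a' ∈ A}.
Compute a - a' for each ordered pair (a, a'):
a = -4: -4--4=0, -4-0=-4, -4-2=-6
a = 0: 0--4=4, 0-0=0, 0-2=-2
a = 2: 2--4=6, 2-0=2, 2-2=0
Collecting distinct values (and noting 0 appears from a-a):
A - A = {-6, -4, -2, 0, 2, 4, 6}
|A - A| = 7

A - A = {-6, -4, -2, 0, 2, 4, 6}


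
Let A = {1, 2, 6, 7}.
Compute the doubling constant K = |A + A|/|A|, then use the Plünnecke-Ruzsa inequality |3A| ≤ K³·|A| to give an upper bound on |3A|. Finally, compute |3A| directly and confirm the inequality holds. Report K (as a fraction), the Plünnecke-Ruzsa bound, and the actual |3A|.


|A| = 4.
Step 1: Compute A + A by enumerating all 16 pairs.
A + A = {2, 3, 4, 7, 8, 9, 12, 13, 14}, so |A + A| = 9.
Step 2: Doubling constant K = |A + A|/|A| = 9/4 = 9/4 ≈ 2.2500.
Step 3: Plünnecke-Ruzsa gives |3A| ≤ K³·|A| = (2.2500)³ · 4 ≈ 45.5625.
Step 4: Compute 3A = A + A + A directly by enumerating all triples (a,b,c) ∈ A³; |3A| = 16.
Step 5: Check 16 ≤ 45.5625? Yes ✓.

K = 9/4, Plünnecke-Ruzsa bound K³|A| ≈ 45.5625, |3A| = 16, inequality holds.


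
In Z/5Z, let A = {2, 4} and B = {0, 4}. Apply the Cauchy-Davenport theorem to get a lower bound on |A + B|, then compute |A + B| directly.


Cauchy-Davenport: |A + B| ≥ min(p, |A| + |B| - 1) for A, B nonempty in Z/pZ.
|A| = 2, |B| = 2, p = 5.
CD lower bound = min(5, 2 + 2 - 1) = min(5, 3) = 3.
Compute A + B mod 5 directly:
a = 2: 2+0=2, 2+4=1
a = 4: 4+0=4, 4+4=3
A + B = {1, 2, 3, 4}, so |A + B| = 4.
Verify: 4 ≥ 3? Yes ✓.

CD lower bound = 3, actual |A + B| = 4.


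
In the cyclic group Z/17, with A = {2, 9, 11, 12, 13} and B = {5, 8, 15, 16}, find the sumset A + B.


Work in Z/17Z: reduce every sum a + b modulo 17.
Enumerate all 20 pairs:
a = 2: 2+5=7, 2+8=10, 2+15=0, 2+16=1
a = 9: 9+5=14, 9+8=0, 9+15=7, 9+16=8
a = 11: 11+5=16, 11+8=2, 11+15=9, 11+16=10
a = 12: 12+5=0, 12+8=3, 12+15=10, 12+16=11
a = 13: 13+5=1, 13+8=4, 13+15=11, 13+16=12
Distinct residues collected: {0, 1, 2, 3, 4, 7, 8, 9, 10, 11, 12, 14, 16}
|A + B| = 13 (out of 17 total residues).

A + B = {0, 1, 2, 3, 4, 7, 8, 9, 10, 11, 12, 14, 16}


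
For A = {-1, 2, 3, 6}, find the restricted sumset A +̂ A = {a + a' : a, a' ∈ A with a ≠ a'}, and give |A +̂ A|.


Restricted sumset: A +̂ A = {a + a' : a ∈ A, a' ∈ A, a ≠ a'}.
Equivalently, take A + A and drop any sum 2a that is achievable ONLY as a + a for a ∈ A (i.e. sums representable only with equal summands).
Enumerate pairs (a, a') with a < a' (symmetric, so each unordered pair gives one sum; this covers all a ≠ a'):
  -1 + 2 = 1
  -1 + 3 = 2
  -1 + 6 = 5
  2 + 3 = 5
  2 + 6 = 8
  3 + 6 = 9
Collected distinct sums: {1, 2, 5, 8, 9}
|A +̂ A| = 5
(Reference bound: |A +̂ A| ≥ 2|A| - 3 for |A| ≥ 2, with |A| = 4 giving ≥ 5.)

|A +̂ A| = 5


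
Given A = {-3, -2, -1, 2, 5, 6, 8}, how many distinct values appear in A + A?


A + A = {a + a' : a, a' ∈ A}; |A| = 7.
General bounds: 2|A| - 1 ≤ |A + A| ≤ |A|(|A|+1)/2, i.e. 13 ≤ |A + A| ≤ 28.
Lower bound 2|A|-1 is attained iff A is an arithmetic progression.
Enumerate sums a + a' for a ≤ a' (symmetric, so this suffices):
a = -3: -3+-3=-6, -3+-2=-5, -3+-1=-4, -3+2=-1, -3+5=2, -3+6=3, -3+8=5
a = -2: -2+-2=-4, -2+-1=-3, -2+2=0, -2+5=3, -2+6=4, -2+8=6
a = -1: -1+-1=-2, -1+2=1, -1+5=4, -1+6=5, -1+8=7
a = 2: 2+2=4, 2+5=7, 2+6=8, 2+8=10
a = 5: 5+5=10, 5+6=11, 5+8=13
a = 6: 6+6=12, 6+8=14
a = 8: 8+8=16
Distinct sums: {-6, -5, -4, -3, -2, -1, 0, 1, 2, 3, 4, 5, 6, 7, 8, 10, 11, 12, 13, 14, 16}
|A + A| = 21

|A + A| = 21


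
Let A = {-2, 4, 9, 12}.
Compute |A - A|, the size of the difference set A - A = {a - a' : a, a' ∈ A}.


A - A = {a - a' : a, a' ∈ A}; |A| = 4.
Bounds: 2|A|-1 ≤ |A - A| ≤ |A|² - |A| + 1, i.e. 7 ≤ |A - A| ≤ 13.
Note: 0 ∈ A - A always (from a - a). The set is symmetric: if d ∈ A - A then -d ∈ A - A.
Enumerate nonzero differences d = a - a' with a > a' (then include -d):
Positive differences: {3, 5, 6, 8, 11, 14}
Full difference set: {0} ∪ (positive diffs) ∪ (negative diffs).
|A - A| = 1 + 2·6 = 13 (matches direct enumeration: 13).

|A - A| = 13


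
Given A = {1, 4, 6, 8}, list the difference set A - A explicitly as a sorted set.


A - A = {a - a' : a, a' ∈ A}.
Compute a - a' for each ordered pair (a, a'):
a = 1: 1-1=0, 1-4=-3, 1-6=-5, 1-8=-7
a = 4: 4-1=3, 4-4=0, 4-6=-2, 4-8=-4
a = 6: 6-1=5, 6-4=2, 6-6=0, 6-8=-2
a = 8: 8-1=7, 8-4=4, 8-6=2, 8-8=0
Collecting distinct values (and noting 0 appears from a-a):
A - A = {-7, -5, -4, -3, -2, 0, 2, 3, 4, 5, 7}
|A - A| = 11

A - A = {-7, -5, -4, -3, -2, 0, 2, 3, 4, 5, 7}


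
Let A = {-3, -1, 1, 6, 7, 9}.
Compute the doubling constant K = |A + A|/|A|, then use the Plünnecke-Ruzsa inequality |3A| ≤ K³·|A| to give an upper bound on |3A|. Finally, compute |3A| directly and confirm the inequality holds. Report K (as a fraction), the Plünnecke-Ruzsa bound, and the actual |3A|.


|A| = 6.
Step 1: Compute A + A by enumerating all 36 pairs.
A + A = {-6, -4, -2, 0, 2, 3, 4, 5, 6, 7, 8, 10, 12, 13, 14, 15, 16, 18}, so |A + A| = 18.
Step 2: Doubling constant K = |A + A|/|A| = 18/6 = 18/6 ≈ 3.0000.
Step 3: Plünnecke-Ruzsa gives |3A| ≤ K³·|A| = (3.0000)³ · 6 ≈ 162.0000.
Step 4: Compute 3A = A + A + A directly by enumerating all triples (a,b,c) ∈ A³; |3A| = 32.
Step 5: Check 32 ≤ 162.0000? Yes ✓.

K = 18/6, Plünnecke-Ruzsa bound K³|A| ≈ 162.0000, |3A| = 32, inequality holds.


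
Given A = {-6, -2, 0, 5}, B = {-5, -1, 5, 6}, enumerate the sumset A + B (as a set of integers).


A + B = {a + b : a ∈ A, b ∈ B}.
Enumerate all |A|·|B| = 4·4 = 16 pairs (a, b) and collect distinct sums.
a = -6: -6+-5=-11, -6+-1=-7, -6+5=-1, -6+6=0
a = -2: -2+-5=-7, -2+-1=-3, -2+5=3, -2+6=4
a = 0: 0+-5=-5, 0+-1=-1, 0+5=5, 0+6=6
a = 5: 5+-5=0, 5+-1=4, 5+5=10, 5+6=11
Collecting distinct sums: A + B = {-11, -7, -5, -3, -1, 0, 3, 4, 5, 6, 10, 11}
|A + B| = 12

A + B = {-11, -7, -5, -3, -1, 0, 3, 4, 5, 6, 10, 11}


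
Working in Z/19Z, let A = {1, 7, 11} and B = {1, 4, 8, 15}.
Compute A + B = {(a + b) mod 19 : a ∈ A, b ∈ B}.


Work in Z/19Z: reduce every sum a + b modulo 19.
Enumerate all 12 pairs:
a = 1: 1+1=2, 1+4=5, 1+8=9, 1+15=16
a = 7: 7+1=8, 7+4=11, 7+8=15, 7+15=3
a = 11: 11+1=12, 11+4=15, 11+8=0, 11+15=7
Distinct residues collected: {0, 2, 3, 5, 7, 8, 9, 11, 12, 15, 16}
|A + B| = 11 (out of 19 total residues).

A + B = {0, 2, 3, 5, 7, 8, 9, 11, 12, 15, 16}


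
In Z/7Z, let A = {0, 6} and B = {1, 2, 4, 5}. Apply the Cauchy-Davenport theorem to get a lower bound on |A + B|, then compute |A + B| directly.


Cauchy-Davenport: |A + B| ≥ min(p, |A| + |B| - 1) for A, B nonempty in Z/pZ.
|A| = 2, |B| = 4, p = 7.
CD lower bound = min(7, 2 + 4 - 1) = min(7, 5) = 5.
Compute A + B mod 7 directly:
a = 0: 0+1=1, 0+2=2, 0+4=4, 0+5=5
a = 6: 6+1=0, 6+2=1, 6+4=3, 6+5=4
A + B = {0, 1, 2, 3, 4, 5}, so |A + B| = 6.
Verify: 6 ≥ 5? Yes ✓.

CD lower bound = 5, actual |A + B| = 6.


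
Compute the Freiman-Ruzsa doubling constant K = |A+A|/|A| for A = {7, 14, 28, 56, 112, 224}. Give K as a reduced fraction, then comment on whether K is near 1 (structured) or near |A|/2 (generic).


|A| = 6.
Compute A + A by enumerating all 36 pairs.
A + A = {14, 21, 28, 35, 42, 56, 63, 70, 84, 112, 119, 126, 140, 168, 224, 231, 238, 252, 280, 336, 448}, so |A + A| = 21.
K = |A + A| / |A| = 21/6 = 7/2 ≈ 3.5000.
Reference: AP of size 6 gives K = 11/6 ≈ 1.8333; a fully generic set of size 6 gives K ≈ 3.5000.

|A| = 6, |A + A| = 21, K = 21/6 = 7/2.


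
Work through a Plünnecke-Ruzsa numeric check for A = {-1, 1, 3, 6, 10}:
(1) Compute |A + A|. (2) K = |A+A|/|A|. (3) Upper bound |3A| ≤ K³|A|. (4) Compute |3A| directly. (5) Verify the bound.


|A| = 5.
Step 1: Compute A + A by enumerating all 25 pairs.
A + A = {-2, 0, 2, 4, 5, 6, 7, 9, 11, 12, 13, 16, 20}, so |A + A| = 13.
Step 2: Doubling constant K = |A + A|/|A| = 13/5 = 13/5 ≈ 2.6000.
Step 3: Plünnecke-Ruzsa gives |3A| ≤ K³·|A| = (2.6000)³ · 5 ≈ 87.8800.
Step 4: Compute 3A = A + A + A directly by enumerating all triples (a,b,c) ∈ A³; |3A| = 25.
Step 5: Check 25 ≤ 87.8800? Yes ✓.

K = 13/5, Plünnecke-Ruzsa bound K³|A| ≈ 87.8800, |3A| = 25, inequality holds.


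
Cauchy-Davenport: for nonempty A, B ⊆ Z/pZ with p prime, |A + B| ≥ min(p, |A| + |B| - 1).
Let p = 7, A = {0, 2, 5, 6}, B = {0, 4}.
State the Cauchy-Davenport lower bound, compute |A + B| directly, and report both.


Cauchy-Davenport: |A + B| ≥ min(p, |A| + |B| - 1) for A, B nonempty in Z/pZ.
|A| = 4, |B| = 2, p = 7.
CD lower bound = min(7, 4 + 2 - 1) = min(7, 5) = 5.
Compute A + B mod 7 directly:
a = 0: 0+0=0, 0+4=4
a = 2: 2+0=2, 2+4=6
a = 5: 5+0=5, 5+4=2
a = 6: 6+0=6, 6+4=3
A + B = {0, 2, 3, 4, 5, 6}, so |A + B| = 6.
Verify: 6 ≥ 5? Yes ✓.

CD lower bound = 5, actual |A + B| = 6.


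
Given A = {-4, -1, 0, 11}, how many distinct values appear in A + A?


A + A = {a + a' : a, a' ∈ A}; |A| = 4.
General bounds: 2|A| - 1 ≤ |A + A| ≤ |A|(|A|+1)/2, i.e. 7 ≤ |A + A| ≤ 10.
Lower bound 2|A|-1 is attained iff A is an arithmetic progression.
Enumerate sums a + a' for a ≤ a' (symmetric, so this suffices):
a = -4: -4+-4=-8, -4+-1=-5, -4+0=-4, -4+11=7
a = -1: -1+-1=-2, -1+0=-1, -1+11=10
a = 0: 0+0=0, 0+11=11
a = 11: 11+11=22
Distinct sums: {-8, -5, -4, -2, -1, 0, 7, 10, 11, 22}
|A + A| = 10

|A + A| = 10


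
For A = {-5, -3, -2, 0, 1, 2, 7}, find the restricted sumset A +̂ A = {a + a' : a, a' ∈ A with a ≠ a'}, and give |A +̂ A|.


Restricted sumset: A +̂ A = {a + a' : a ∈ A, a' ∈ A, a ≠ a'}.
Equivalently, take A + A and drop any sum 2a that is achievable ONLY as a + a for a ∈ A (i.e. sums representable only with equal summands).
Enumerate pairs (a, a') with a < a' (symmetric, so each unordered pair gives one sum; this covers all a ≠ a'):
  -5 + -3 = -8
  -5 + -2 = -7
  -5 + 0 = -5
  -5 + 1 = -4
  -5 + 2 = -3
  -5 + 7 = 2
  -3 + -2 = -5
  -3 + 0 = -3
  -3 + 1 = -2
  -3 + 2 = -1
  -3 + 7 = 4
  -2 + 0 = -2
  -2 + 1 = -1
  -2 + 2 = 0
  -2 + 7 = 5
  0 + 1 = 1
  0 + 2 = 2
  0 + 7 = 7
  1 + 2 = 3
  1 + 7 = 8
  2 + 7 = 9
Collected distinct sums: {-8, -7, -5, -4, -3, -2, -1, 0, 1, 2, 3, 4, 5, 7, 8, 9}
|A +̂ A| = 16
(Reference bound: |A +̂ A| ≥ 2|A| - 3 for |A| ≥ 2, with |A| = 7 giving ≥ 11.)

|A +̂ A| = 16


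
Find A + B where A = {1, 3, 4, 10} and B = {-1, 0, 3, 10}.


A + B = {a + b : a ∈ A, b ∈ B}.
Enumerate all |A|·|B| = 4·4 = 16 pairs (a, b) and collect distinct sums.
a = 1: 1+-1=0, 1+0=1, 1+3=4, 1+10=11
a = 3: 3+-1=2, 3+0=3, 3+3=6, 3+10=13
a = 4: 4+-1=3, 4+0=4, 4+3=7, 4+10=14
a = 10: 10+-1=9, 10+0=10, 10+3=13, 10+10=20
Collecting distinct sums: A + B = {0, 1, 2, 3, 4, 6, 7, 9, 10, 11, 13, 14, 20}
|A + B| = 13

A + B = {0, 1, 2, 3, 4, 6, 7, 9, 10, 11, 13, 14, 20}


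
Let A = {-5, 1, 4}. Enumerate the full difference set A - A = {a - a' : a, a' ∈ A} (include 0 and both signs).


A - A = {a - a' : a, a' ∈ A}.
Compute a - a' for each ordered pair (a, a'):
a = -5: -5--5=0, -5-1=-6, -5-4=-9
a = 1: 1--5=6, 1-1=0, 1-4=-3
a = 4: 4--5=9, 4-1=3, 4-4=0
Collecting distinct values (and noting 0 appears from a-a):
A - A = {-9, -6, -3, 0, 3, 6, 9}
|A - A| = 7

A - A = {-9, -6, -3, 0, 3, 6, 9}


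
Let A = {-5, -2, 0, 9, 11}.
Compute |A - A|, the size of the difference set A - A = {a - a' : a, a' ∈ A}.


A - A = {a - a' : a, a' ∈ A}; |A| = 5.
Bounds: 2|A|-1 ≤ |A - A| ≤ |A|² - |A| + 1, i.e. 9 ≤ |A - A| ≤ 21.
Note: 0 ∈ A - A always (from a - a). The set is symmetric: if d ∈ A - A then -d ∈ A - A.
Enumerate nonzero differences d = a - a' with a > a' (then include -d):
Positive differences: {2, 3, 5, 9, 11, 13, 14, 16}
Full difference set: {0} ∪ (positive diffs) ∪ (negative diffs).
|A - A| = 1 + 2·8 = 17 (matches direct enumeration: 17).

|A - A| = 17


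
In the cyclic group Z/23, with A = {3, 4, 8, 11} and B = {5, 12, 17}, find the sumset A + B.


Work in Z/23Z: reduce every sum a + b modulo 23.
Enumerate all 12 pairs:
a = 3: 3+5=8, 3+12=15, 3+17=20
a = 4: 4+5=9, 4+12=16, 4+17=21
a = 8: 8+5=13, 8+12=20, 8+17=2
a = 11: 11+5=16, 11+12=0, 11+17=5
Distinct residues collected: {0, 2, 5, 8, 9, 13, 15, 16, 20, 21}
|A + B| = 10 (out of 23 total residues).

A + B = {0, 2, 5, 8, 9, 13, 15, 16, 20, 21}


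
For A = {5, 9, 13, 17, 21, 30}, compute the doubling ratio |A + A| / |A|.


|A| = 6.
Compute A + A by enumerating all 36 pairs.
A + A = {10, 14, 18, 22, 26, 30, 34, 35, 38, 39, 42, 43, 47, 51, 60}, so |A + A| = 15.
K = |A + A| / |A| = 15/6 = 5/2 ≈ 2.5000.
Reference: AP of size 6 gives K = 11/6 ≈ 1.8333; a fully generic set of size 6 gives K ≈ 3.5000.

|A| = 6, |A + A| = 15, K = 15/6 = 5/2.


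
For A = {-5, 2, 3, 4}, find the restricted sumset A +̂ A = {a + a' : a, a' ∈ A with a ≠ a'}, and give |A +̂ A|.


Restricted sumset: A +̂ A = {a + a' : a ∈ A, a' ∈ A, a ≠ a'}.
Equivalently, take A + A and drop any sum 2a that is achievable ONLY as a + a for a ∈ A (i.e. sums representable only with equal summands).
Enumerate pairs (a, a') with a < a' (symmetric, so each unordered pair gives one sum; this covers all a ≠ a'):
  -5 + 2 = -3
  -5 + 3 = -2
  -5 + 4 = -1
  2 + 3 = 5
  2 + 4 = 6
  3 + 4 = 7
Collected distinct sums: {-3, -2, -1, 5, 6, 7}
|A +̂ A| = 6
(Reference bound: |A +̂ A| ≥ 2|A| - 3 for |A| ≥ 2, with |A| = 4 giving ≥ 5.)

|A +̂ A| = 6
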